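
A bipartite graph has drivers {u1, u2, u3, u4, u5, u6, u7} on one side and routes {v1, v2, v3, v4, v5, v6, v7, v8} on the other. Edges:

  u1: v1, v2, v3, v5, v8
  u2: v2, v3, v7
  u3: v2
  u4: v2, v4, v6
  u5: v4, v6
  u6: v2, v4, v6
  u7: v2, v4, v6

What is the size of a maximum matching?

Unit-capacity flow: source→left, listed edges, right→sink; max matching = max flow.
Augmenting path u1→v1 (+1); matched 1.
Augmenting path u2→v2 (+1); matched 2.
Augmenting path u4→v4 (+1); matched 3.
Augmenting path u5→v6 (+1); matched 4.
Augmenting path u3→v2→u2→v3 (+1); matched 5.
No augmenting path remains; maximum matching = 5.
König certificate: {u1, u2, v2, v4, v6} is a vertex cover of size 5 (every listed pair touches it), so no matching can be larger.

5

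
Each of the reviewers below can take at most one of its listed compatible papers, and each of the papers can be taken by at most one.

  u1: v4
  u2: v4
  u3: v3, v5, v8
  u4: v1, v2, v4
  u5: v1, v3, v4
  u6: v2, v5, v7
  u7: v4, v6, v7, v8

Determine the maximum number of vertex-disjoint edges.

6

Unit-capacity flow: source→left, listed edges, right→sink; max matching = max flow.
Augmenting path u1→v4 (+1); matched 1.
Augmenting path u3→v3 (+1); matched 2.
Augmenting path u4→v1 (+1); matched 3.
Augmenting path u6→v2 (+1); matched 4.
Augmenting path u7→v6 (+1); matched 5.
Augmenting path u5→v3→u3→v5 (+1); matched 6.
No augmenting path remains; maximum matching = 6.
König certificate: {u3, u4, u5, u6, u7, v4} is a vertex cover of size 6 (every listed pair touches it), so no matching can be larger.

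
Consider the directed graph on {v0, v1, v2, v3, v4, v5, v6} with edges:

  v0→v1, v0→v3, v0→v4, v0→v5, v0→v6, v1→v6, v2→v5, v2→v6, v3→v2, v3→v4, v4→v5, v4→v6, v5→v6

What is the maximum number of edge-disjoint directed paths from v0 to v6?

5

Assign every edge capacity 1; by Menger, the answer equals the max flow.
Path v0→v6 (+1); total 1.
Path v0→v1→v6 (+1); total 2.
Path v0→v4→v6 (+1); total 3.
Path v0→v5→v6 (+1); total 4.
Path v0→v3→v2→v6 (+1); total 5.
No residual v0→v6 path; max flow = 5.
Certifying cut of size 5: {v0→v1, v0→v3, v0→v4, v0→v5, v0→v6}.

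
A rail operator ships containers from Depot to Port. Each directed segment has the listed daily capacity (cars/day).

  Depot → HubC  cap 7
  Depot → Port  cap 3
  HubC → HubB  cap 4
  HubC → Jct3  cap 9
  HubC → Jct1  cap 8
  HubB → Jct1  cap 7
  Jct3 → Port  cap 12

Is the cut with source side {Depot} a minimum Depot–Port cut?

Yes — it is a minimum cut (capacity 10).

Given cut capacity: 7 + 3 = 10.
Augment Depot→Port: bottleneck 3, flow now 3.
Augment Depot→HubC→Jct3→Port: bottleneck 7, flow now 10.
No augmenting path remains; maximum flow = 10.
Cut capacity 10 equals the max flow, so it is a minimum cut.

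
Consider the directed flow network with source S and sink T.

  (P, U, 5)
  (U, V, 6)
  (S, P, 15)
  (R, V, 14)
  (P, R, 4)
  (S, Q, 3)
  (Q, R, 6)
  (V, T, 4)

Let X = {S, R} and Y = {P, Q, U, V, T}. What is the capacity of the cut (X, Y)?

Edges leaving {S, R}: S→P (15), S→Q (3), R→V (14).
Cut capacity = 15 + 3 + 14 = 32.

32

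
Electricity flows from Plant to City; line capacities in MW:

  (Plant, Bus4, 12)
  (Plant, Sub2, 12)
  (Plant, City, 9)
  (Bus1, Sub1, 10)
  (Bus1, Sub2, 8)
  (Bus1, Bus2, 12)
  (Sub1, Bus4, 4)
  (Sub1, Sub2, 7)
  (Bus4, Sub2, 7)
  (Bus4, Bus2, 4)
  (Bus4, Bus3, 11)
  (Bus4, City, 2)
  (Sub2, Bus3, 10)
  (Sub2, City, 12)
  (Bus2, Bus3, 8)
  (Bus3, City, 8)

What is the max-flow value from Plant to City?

Augment Plant→City: bottleneck 9, flow now 9.
Augment Plant→Bus4→City: bottleneck 2, flow now 11.
Augment Plant→Sub2→City: bottleneck 12, flow now 23.
Augment Plant→Bus4→Bus3→City: bottleneck 8, flow now 31.
No augmenting path remains; maximum flow = 31.
In the residual graph, reachable from Plant: {Plant, Bus4, Sub2, Bus2, Bus3}.
Min-cut edges: Plant→City (9), Bus4→City (2), Sub2→City (12), Bus3→City (8); capacity 9 + 2 + 12 + 8 = 31.
This cut is saturated, so no flow can exceed 31.

31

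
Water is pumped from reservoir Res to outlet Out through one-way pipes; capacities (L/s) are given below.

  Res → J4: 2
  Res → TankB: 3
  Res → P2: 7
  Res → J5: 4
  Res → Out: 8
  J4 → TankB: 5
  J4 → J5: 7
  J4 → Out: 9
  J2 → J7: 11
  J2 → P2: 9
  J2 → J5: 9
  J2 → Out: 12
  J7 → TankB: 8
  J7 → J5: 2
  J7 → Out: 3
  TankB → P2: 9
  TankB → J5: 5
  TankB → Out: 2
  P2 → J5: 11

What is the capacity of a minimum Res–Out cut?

Augment Res→Out: bottleneck 8, flow now 8.
Augment Res→J4→Out: bottleneck 2, flow now 10.
Augment Res→TankB→Out: bottleneck 2, flow now 12.
No augmenting path remains; maximum flow = 12.
By max-flow min-cut, the minimum cut capacity equals the max flow.
In the residual graph, reachable from Res: {Res, TankB, P2, J5}.
Min-cut edges: Res→J4 (2), Res→Out (8), TankB→Out (2); capacity 2 + 8 + 2 = 12.

12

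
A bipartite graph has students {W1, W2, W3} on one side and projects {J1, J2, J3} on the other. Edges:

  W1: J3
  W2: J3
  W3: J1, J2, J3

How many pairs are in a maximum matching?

2

Unit-capacity flow: source→left, listed edges, right→sink; max matching = max flow.
Augmenting path W1→J3 (+1); matched 1.
Augmenting path W3→J1 (+1); matched 2.
No augmenting path remains; maximum matching = 2.
König certificate: {W3, J3} is a vertex cover of size 2 (every listed pair touches it), so no matching can be larger.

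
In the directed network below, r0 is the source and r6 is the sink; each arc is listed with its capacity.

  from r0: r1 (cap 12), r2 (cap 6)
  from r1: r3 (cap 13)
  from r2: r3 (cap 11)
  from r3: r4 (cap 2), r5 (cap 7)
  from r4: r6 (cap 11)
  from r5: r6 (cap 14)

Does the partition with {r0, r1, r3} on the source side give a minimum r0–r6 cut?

No — its capacity is 15, but the minimum cut has capacity 9.

Given cut capacity: 6 + 2 + 7 = 15.
Augment r0→r1→r3→r4→r6: bottleneck 2, flow now 2.
Augment r0→r1→r3→r5→r6: bottleneck 7, flow now 9.
No augmenting path remains; maximum flow = 9.
In the residual graph, reachable from r0: {r0, r1, r2, r3}.
Min-cut edges: r3→r4 (2), r3→r5 (7); capacity 2 + 7 = 9.
Cut capacity 15 exceeds the max flow 9, so it is not minimum.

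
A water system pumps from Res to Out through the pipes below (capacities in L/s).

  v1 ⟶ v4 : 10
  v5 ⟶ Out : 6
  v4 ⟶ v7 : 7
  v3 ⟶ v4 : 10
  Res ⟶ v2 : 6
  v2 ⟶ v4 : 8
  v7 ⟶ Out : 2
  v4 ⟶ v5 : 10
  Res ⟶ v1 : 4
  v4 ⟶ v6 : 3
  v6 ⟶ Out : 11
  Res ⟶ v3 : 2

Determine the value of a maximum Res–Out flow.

11

Augment Res→v1→v4→v5→Out: bottleneck 4, flow now 4.
Augment Res→v2→v4→v5→Out: bottleneck 2, flow now 6.
Augment Res→v2→v4→v6→Out: bottleneck 3, flow now 9.
Augment Res→v2→v4→v7→Out: bottleneck 1, flow now 10.
Augment Res→v3→v4→v7→Out: bottleneck 1, flow now 11.
No augmenting path remains; maximum flow = 11.
In the residual graph, reachable from Res: {Res, v1, v2, v3, v4, v5, v7}.
Min-cut edges: v4→v6 (3), v5→Out (6), v7→Out (2); capacity 3 + 6 + 2 = 11.
This cut is saturated, so no flow can exceed 11.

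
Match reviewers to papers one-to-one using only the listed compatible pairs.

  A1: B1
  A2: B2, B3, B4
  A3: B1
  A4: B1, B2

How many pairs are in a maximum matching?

3

Unit-capacity flow: source→left, listed edges, right→sink; max matching = max flow.
Augmenting path A1→B1 (+1); matched 1.
Augmenting path A2→B2 (+1); matched 2.
Augmenting path A4→B2→A2→B3 (+1); matched 3.
No augmenting path remains; maximum matching = 3.
König certificate: {A2, A4, B1} is a vertex cover of size 3 (every listed pair touches it), so no matching can be larger.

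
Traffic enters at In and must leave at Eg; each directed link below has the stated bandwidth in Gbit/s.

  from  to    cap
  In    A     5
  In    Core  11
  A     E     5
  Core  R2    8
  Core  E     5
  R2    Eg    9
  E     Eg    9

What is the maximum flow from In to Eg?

Augment In→A→E→Eg: bottleneck 5, flow now 5.
Augment In→Core→R2→Eg: bottleneck 8, flow now 13.
Augment In→Core→E→Eg: bottleneck 3, flow now 16.
No augmenting path remains; maximum flow = 16.
In the residual graph, reachable from In: {In}.
Min-cut edges: In→A (5), In→Core (11); capacity 5 + 11 = 16.
This cut is saturated, so no flow can exceed 16.

16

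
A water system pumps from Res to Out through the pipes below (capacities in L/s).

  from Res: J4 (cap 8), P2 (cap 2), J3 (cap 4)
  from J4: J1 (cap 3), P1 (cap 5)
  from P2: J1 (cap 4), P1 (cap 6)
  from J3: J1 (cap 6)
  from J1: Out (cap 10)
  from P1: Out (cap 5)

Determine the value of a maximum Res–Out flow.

14

Augment Res→J4→J1→Out: bottleneck 3, flow now 3.
Augment Res→J4→P1→Out: bottleneck 5, flow now 8.
Augment Res→P2→J1→Out: bottleneck 2, flow now 10.
Augment Res→J3→J1→Out: bottleneck 4, flow now 14.
No augmenting path remains; maximum flow = 14.
In the residual graph, reachable from Res: {Res}.
Min-cut edges: Res→J4 (8), Res→P2 (2), Res→J3 (4); capacity 8 + 2 + 4 = 14.
This cut is saturated, so no flow can exceed 14.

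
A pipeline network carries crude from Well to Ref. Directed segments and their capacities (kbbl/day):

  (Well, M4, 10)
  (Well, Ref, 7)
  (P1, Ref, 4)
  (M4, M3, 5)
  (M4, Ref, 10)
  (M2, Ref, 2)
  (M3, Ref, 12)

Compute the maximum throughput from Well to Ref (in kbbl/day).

Augment Well→Ref: bottleneck 7, flow now 7.
Augment Well→M4→Ref: bottleneck 10, flow now 17.
No augmenting path remains; maximum flow = 17.
In the residual graph, reachable from Well: {Well}.
Min-cut edges: Well→M4 (10), Well→Ref (7); capacity 10 + 7 = 17.
This cut is saturated, so no flow can exceed 17.

17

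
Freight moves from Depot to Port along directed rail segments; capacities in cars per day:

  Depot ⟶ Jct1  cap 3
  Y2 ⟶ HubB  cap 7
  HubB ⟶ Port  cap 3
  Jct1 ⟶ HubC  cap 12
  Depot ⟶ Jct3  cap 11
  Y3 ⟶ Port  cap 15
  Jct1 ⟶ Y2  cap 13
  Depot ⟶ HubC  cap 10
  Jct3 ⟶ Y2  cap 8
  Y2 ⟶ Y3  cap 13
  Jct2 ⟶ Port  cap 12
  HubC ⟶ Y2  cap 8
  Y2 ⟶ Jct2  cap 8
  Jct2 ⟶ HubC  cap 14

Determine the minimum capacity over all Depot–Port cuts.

Augment Depot→HubC→Y2→Y3→Port: bottleneck 8, flow now 8.
Augment Depot→Jct1→Y2→Y3→Port: bottleneck 3, flow now 11.
Augment Depot→Jct3→Y2→Y3→Port: bottleneck 2, flow now 13.
Augment Depot→Jct3→Y2→Jct2→Port: bottleneck 6, flow now 19.
No augmenting path remains; maximum flow = 19.
By max-flow min-cut, the minimum cut capacity equals the max flow.
In the residual graph, reachable from Depot: {Depot, HubC, Jct3}.
Min-cut edges: Depot→Jct1 (3), HubC→Y2 (8), Jct3→Y2 (8); capacity 3 + 8 + 8 = 19.

19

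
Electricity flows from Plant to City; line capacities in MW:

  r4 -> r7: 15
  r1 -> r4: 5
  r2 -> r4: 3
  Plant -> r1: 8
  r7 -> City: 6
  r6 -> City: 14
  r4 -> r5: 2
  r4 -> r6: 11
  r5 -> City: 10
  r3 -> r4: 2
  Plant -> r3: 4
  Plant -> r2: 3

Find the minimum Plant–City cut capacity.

Augment Plant→r1→r4→r5→City: bottleneck 2, flow now 2.
Augment Plant→r1→r4→r6→City: bottleneck 3, flow now 5.
Augment Plant→r2→r4→r6→City: bottleneck 3, flow now 8.
Augment Plant→r3→r4→r6→City: bottleneck 2, flow now 10.
No augmenting path remains; maximum flow = 10.
By max-flow min-cut, the minimum cut capacity equals the max flow.
In the residual graph, reachable from Plant: {Plant, r1, r3}.
Min-cut edges: Plant→r2 (3), r1→r4 (5), r3→r4 (2); capacity 3 + 5 + 2 = 10.

10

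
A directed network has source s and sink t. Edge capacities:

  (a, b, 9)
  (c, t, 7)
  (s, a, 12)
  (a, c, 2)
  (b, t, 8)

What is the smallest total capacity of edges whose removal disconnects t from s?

Augment s→a→b→t: bottleneck 8, flow now 8.
Augment s→a→c→t: bottleneck 2, flow now 10.
No augmenting path remains; maximum flow = 10.
By max-flow min-cut, the minimum cut capacity equals the max flow.
In the residual graph, reachable from s: {s, a, b}.
Min-cut edges: a→c (2), b→t (8); capacity 2 + 8 = 10.

10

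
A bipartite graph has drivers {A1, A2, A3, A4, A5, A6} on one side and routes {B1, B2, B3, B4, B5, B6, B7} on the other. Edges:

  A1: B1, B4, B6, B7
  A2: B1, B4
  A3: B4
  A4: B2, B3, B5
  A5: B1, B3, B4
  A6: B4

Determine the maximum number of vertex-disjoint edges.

Unit-capacity flow: source→left, listed edges, right→sink; max matching = max flow.
Augmenting path A1→B1 (+1); matched 1.
Augmenting path A2→B4 (+1); matched 2.
Augmenting path A4→B2 (+1); matched 3.
Augmenting path A5→B3 (+1); matched 4.
Augmenting path A3→B4→A2→B1→A1→B6 (+1); matched 5.
No augmenting path remains; maximum matching = 5.
König certificate: {A1, A2, A4, A5, B4} is a vertex cover of size 5 (every listed pair touches it), so no matching can be larger.

5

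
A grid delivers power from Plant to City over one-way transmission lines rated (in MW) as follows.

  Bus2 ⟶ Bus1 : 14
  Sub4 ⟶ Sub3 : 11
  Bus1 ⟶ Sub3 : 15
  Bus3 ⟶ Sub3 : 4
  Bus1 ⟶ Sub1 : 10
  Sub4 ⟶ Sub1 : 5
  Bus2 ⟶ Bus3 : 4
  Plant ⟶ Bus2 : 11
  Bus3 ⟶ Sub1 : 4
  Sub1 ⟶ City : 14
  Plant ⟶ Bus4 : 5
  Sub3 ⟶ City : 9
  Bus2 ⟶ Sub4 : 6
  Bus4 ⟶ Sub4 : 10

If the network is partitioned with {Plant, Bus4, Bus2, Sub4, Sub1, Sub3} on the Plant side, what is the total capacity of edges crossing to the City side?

Edges leaving {Plant, Bus4, Bus2, Sub4, Sub1, Sub3}: Bus2→Bus1 (14), Bus2→Bus3 (4), Sub1→City (14), Sub3→City (9).
Cut capacity = 14 + 4 + 14 + 9 = 41.

41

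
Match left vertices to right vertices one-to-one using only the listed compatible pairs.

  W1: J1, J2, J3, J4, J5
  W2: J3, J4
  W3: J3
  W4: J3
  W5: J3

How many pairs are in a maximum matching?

3

Unit-capacity flow: source→left, listed edges, right→sink; max matching = max flow.
Augmenting path W1→J1 (+1); matched 1.
Augmenting path W2→J3 (+1); matched 2.
Augmenting path W3→J3→W2→J4 (+1); matched 3.
No augmenting path remains; maximum matching = 3.
König certificate: {W1, W2, J3} is a vertex cover of size 3 (every listed pair touches it), so no matching can be larger.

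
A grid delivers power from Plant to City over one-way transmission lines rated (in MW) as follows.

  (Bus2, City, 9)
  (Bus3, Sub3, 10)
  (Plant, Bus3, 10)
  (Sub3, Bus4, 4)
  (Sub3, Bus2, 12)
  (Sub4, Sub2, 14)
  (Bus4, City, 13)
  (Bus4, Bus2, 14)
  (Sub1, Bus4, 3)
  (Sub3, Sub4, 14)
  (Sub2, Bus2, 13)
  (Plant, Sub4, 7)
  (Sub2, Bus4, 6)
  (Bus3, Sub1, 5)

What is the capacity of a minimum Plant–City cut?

Augment Plant→Bus3→Sub3→Bus4→City: bottleneck 4, flow now 4.
Augment Plant→Bus3→Sub3→Bus2→City: bottleneck 6, flow now 10.
Augment Plant→Sub4→Sub2→Bus4→City: bottleneck 6, flow now 16.
Augment Plant→Sub4→Sub2→Bus2→City: bottleneck 1, flow now 17.
No augmenting path remains; maximum flow = 17.
By max-flow min-cut, the minimum cut capacity equals the max flow.
In the residual graph, reachable from Plant: {Plant}.
Min-cut edges: Plant→Bus3 (10), Plant→Sub4 (7); capacity 10 + 7 = 17.

17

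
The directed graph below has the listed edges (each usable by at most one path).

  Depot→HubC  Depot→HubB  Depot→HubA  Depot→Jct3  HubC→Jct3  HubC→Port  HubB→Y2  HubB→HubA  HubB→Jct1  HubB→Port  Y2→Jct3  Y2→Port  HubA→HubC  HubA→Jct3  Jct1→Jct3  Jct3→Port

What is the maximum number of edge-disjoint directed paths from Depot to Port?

3

Assign every edge capacity 1; by Menger, the answer equals the max flow.
Path Depot→HubC→Port (+1); total 1.
Path Depot→HubB→Port (+1); total 2.
Path Depot→Jct3→Port (+1); total 3.
No residual Depot→Port path; max flow = 3.
Certifying cut of size 3: {Depot→HubB, HubC→Port, Jct3→Port}.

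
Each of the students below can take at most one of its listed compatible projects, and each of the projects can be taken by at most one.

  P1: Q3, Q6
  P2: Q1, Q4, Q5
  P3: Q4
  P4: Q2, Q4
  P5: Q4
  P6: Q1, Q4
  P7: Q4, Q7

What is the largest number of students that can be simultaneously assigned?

Unit-capacity flow: source→left, listed edges, right→sink; max matching = max flow.
Augmenting path P1→Q3 (+1); matched 1.
Augmenting path P2→Q1 (+1); matched 2.
Augmenting path P3→Q4 (+1); matched 3.
Augmenting path P4→Q2 (+1); matched 4.
Augmenting path P7→Q7 (+1); matched 5.
Augmenting path P6→Q1→P2→Q5 (+1); matched 6.
No augmenting path remains; maximum matching = 6.
König certificate: {P1, P2, P4, P6, P7, Q4} is a vertex cover of size 6 (every listed pair touches it), so no matching can be larger.

6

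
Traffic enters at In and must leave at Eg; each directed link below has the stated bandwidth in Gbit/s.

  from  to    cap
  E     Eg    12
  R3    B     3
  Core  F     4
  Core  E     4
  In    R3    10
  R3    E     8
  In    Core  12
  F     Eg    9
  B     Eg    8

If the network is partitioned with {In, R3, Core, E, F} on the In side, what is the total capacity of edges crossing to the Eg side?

24

Edges leaving {In, R3, Core, E, F}: R3→B (3), E→Eg (12), F→Eg (9).
Cut capacity = 3 + 12 + 9 = 24.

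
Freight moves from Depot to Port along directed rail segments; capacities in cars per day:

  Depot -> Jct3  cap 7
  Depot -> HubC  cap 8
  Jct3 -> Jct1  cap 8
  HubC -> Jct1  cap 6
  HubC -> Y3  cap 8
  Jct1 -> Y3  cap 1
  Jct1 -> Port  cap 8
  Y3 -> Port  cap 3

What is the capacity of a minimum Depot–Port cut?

Augment Depot→Jct3→Jct1→Port: bottleneck 7, flow now 7.
Augment Depot→HubC→Jct1→Port: bottleneck 1, flow now 8.
Augment Depot→HubC→Y3→Port: bottleneck 3, flow now 11.
No augmenting path remains; maximum flow = 11.
By max-flow min-cut, the minimum cut capacity equals the max flow.
In the residual graph, reachable from Depot: {Depot, Jct3, HubC, Jct1, Y3}.
Min-cut edges: Jct1→Port (8), Y3→Port (3); capacity 8 + 3 = 11.

11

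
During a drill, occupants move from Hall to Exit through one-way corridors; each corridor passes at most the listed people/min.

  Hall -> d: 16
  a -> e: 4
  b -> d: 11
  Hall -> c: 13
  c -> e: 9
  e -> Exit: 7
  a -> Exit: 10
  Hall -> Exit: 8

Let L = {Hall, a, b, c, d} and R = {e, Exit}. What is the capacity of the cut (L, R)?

Edges leaving {Hall, a, b, c, d}: Hall→Exit (8), a→e (4), a→Exit (10), c→e (9).
Cut capacity = 8 + 4 + 10 + 9 = 31.

31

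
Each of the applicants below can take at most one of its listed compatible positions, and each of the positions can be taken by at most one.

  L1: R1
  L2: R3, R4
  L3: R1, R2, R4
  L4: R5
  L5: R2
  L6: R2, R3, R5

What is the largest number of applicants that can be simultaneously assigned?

Unit-capacity flow: source→left, listed edges, right→sink; max matching = max flow.
Augmenting path L1→R1 (+1); matched 1.
Augmenting path L2→R3 (+1); matched 2.
Augmenting path L3→R2 (+1); matched 3.
Augmenting path L4→R5 (+1); matched 4.
Augmenting path L5→R2→L3→R4 (+1); matched 5.
No augmenting path remains; maximum matching = 5.
König certificate: {R1, R2, R3, R4, R5} is a vertex cover of size 5 (every listed pair touches it), so no matching can be larger.

5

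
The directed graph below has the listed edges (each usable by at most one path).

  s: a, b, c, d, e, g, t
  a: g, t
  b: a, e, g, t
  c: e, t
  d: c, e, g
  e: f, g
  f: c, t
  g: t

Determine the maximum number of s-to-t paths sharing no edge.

Assign every edge capacity 1; by Menger, the answer equals the max flow.
Path s→t (+1); total 1.
Path s→a→t (+1); total 2.
Path s→b→t (+1); total 3.
Path s→c→t (+1); total 4.
Path s→g→t (+1); total 5.
Path s→e→f→t (+1); total 6.
No residual s→t path; max flow = 6.
Certifying cut of size 6: {c→t, e→f, g→t, s→a, s→b, s→t}.

6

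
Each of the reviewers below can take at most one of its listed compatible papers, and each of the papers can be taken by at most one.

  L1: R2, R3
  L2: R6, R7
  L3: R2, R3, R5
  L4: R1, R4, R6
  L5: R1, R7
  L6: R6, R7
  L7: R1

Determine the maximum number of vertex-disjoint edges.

6

Unit-capacity flow: source→left, listed edges, right→sink; max matching = max flow.
Augmenting path L1→R2 (+1); matched 1.
Augmenting path L2→R6 (+1); matched 2.
Augmenting path L3→R3 (+1); matched 3.
Augmenting path L4→R1 (+1); matched 4.
Augmenting path L5→R7 (+1); matched 5.
Augmenting path L7→R1→L4→R4 (+1); matched 6.
No augmenting path remains; maximum matching = 6.
König certificate: {L1, L3, L4, R1, R6, R7} is a vertex cover of size 6 (every listed pair touches it), so no matching can be larger.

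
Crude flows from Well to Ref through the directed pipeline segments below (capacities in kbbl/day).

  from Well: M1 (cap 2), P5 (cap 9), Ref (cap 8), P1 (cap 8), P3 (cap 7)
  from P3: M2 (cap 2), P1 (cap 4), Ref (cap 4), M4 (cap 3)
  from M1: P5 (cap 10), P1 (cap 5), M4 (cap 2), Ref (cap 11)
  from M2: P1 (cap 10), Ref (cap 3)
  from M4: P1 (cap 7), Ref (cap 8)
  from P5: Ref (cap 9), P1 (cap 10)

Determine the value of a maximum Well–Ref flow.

Augment Well→Ref: bottleneck 8, flow now 8.
Augment Well→P3→Ref: bottleneck 4, flow now 12.
Augment Well→M1→Ref: bottleneck 2, flow now 14.
Augment Well→P5→Ref: bottleneck 9, flow now 23.
Augment Well→P3→M2→Ref: bottleneck 2, flow now 25.
Augment Well→P3→M4→Ref: bottleneck 1, flow now 26.
No augmenting path remains; maximum flow = 26.
In the residual graph, reachable from Well: {Well, P1}.
Min-cut edges: Well→P3 (7), Well→M1 (2), Well→P5 (9), Well→Ref (8); capacity 7 + 2 + 9 + 8 = 26.
This cut is saturated, so no flow can exceed 26.

26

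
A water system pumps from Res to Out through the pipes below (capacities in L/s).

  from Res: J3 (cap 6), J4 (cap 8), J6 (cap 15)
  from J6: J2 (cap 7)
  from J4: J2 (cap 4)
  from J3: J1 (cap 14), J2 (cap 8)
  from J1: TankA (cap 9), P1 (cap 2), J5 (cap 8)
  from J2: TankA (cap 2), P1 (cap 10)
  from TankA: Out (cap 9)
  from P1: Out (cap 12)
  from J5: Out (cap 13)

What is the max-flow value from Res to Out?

Augment Res→J6→J2→TankA→Out: bottleneck 2, flow now 2.
Augment Res→J6→J2→P1→Out: bottleneck 5, flow now 7.
Augment Res→J4→J2→P1→Out: bottleneck 4, flow now 11.
Augment Res→J3→J1→TankA→Out: bottleneck 6, flow now 17.
No augmenting path remains; maximum flow = 17.
In the residual graph, reachable from Res: {Res, J6, J4}.
Min-cut edges: Res→J3 (6), J6→J2 (7), J4→J2 (4); capacity 6 + 7 + 4 = 17.
This cut is saturated, so no flow can exceed 17.

17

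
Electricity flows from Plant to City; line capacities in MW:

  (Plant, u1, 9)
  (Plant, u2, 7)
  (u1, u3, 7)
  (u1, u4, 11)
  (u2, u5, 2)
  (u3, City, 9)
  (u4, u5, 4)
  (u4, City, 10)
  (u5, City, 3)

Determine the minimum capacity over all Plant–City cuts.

11

Augment Plant→u1→u3→City: bottleneck 7, flow now 7.
Augment Plant→u1→u4→City: bottleneck 2, flow now 9.
Augment Plant→u2→u5→City: bottleneck 2, flow now 11.
No augmenting path remains; maximum flow = 11.
By max-flow min-cut, the minimum cut capacity equals the max flow.
In the residual graph, reachable from Plant: {Plant, u2}.
Min-cut edges: Plant→u1 (9), u2→u5 (2); capacity 9 + 2 = 11.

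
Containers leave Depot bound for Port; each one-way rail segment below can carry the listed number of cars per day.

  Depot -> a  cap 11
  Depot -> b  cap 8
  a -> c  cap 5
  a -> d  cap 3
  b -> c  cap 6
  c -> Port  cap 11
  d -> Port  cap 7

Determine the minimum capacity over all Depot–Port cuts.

Augment Depot→a→c→Port: bottleneck 5, flow now 5.
Augment Depot→a→d→Port: bottleneck 3, flow now 8.
Augment Depot→b→c→Port: bottleneck 6, flow now 14.
No augmenting path remains; maximum flow = 14.
By max-flow min-cut, the minimum cut capacity equals the max flow.
In the residual graph, reachable from Depot: {Depot, a, b}.
Min-cut edges: a→c (5), a→d (3), b→c (6); capacity 5 + 3 + 6 = 14.

14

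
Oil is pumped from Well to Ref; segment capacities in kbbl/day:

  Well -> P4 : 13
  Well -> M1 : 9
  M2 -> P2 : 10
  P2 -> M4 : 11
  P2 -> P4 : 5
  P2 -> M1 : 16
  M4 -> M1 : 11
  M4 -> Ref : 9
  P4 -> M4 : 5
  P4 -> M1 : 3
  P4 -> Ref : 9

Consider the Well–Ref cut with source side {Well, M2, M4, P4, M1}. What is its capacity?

28

Edges leaving {Well, M2, M4, P4, M1}: M2→P2 (10), M4→Ref (9), P4→Ref (9).
Cut capacity = 10 + 9 + 9 = 28.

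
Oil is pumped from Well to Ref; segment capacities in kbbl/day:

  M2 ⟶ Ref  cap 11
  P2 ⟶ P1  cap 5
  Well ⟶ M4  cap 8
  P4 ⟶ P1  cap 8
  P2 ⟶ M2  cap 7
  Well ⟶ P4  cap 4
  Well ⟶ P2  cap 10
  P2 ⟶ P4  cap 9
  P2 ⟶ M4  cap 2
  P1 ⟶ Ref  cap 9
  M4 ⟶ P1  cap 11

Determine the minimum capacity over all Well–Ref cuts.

Augment Well→P2→M2→Ref: bottleneck 7, flow now 7.
Augment Well→P2→P1→Ref: bottleneck 3, flow now 10.
Augment Well→P4→P1→Ref: bottleneck 4, flow now 14.
Augment Well→M4→P1→Ref: bottleneck 2, flow now 16.
No augmenting path remains; maximum flow = 16.
By max-flow min-cut, the minimum cut capacity equals the max flow.
In the residual graph, reachable from Well: {Well, P2, P4, M4, P1}.
Min-cut edges: P2→M2 (7), P1→Ref (9); capacity 7 + 9 = 16.

16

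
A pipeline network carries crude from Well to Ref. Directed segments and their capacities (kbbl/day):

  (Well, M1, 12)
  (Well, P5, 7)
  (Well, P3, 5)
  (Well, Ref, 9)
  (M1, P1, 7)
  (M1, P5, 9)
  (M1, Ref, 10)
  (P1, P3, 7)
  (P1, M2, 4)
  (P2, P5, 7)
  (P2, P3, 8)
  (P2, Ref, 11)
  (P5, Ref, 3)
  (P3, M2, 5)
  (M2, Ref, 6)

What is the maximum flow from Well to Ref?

28

Augment Well→Ref: bottleneck 9, flow now 9.
Augment Well→M1→Ref: bottleneck 10, flow now 19.
Augment Well→P5→Ref: bottleneck 3, flow now 22.
Augment Well→P3→M2→Ref: bottleneck 5, flow now 27.
Augment Well→M1→P1→M2→Ref: bottleneck 1, flow now 28.
No augmenting path remains; maximum flow = 28.
In the residual graph, reachable from Well: {Well, M1, P1, P5, P3, M2}.
Min-cut edges: Well→Ref (9), M1→Ref (10), P5→Ref (3), M2→Ref (6); capacity 9 + 10 + 3 + 6 = 28.
This cut is saturated, so no flow can exceed 28.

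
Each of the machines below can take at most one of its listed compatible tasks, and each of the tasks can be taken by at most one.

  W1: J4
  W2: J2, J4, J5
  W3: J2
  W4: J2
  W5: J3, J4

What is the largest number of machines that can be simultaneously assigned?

4

Unit-capacity flow: source→left, listed edges, right→sink; max matching = max flow.
Augmenting path W1→J4 (+1); matched 1.
Augmenting path W2→J2 (+1); matched 2.
Augmenting path W5→J3 (+1); matched 3.
Augmenting path W3→J2→W2→J5 (+1); matched 4.
No augmenting path remains; maximum matching = 4.
König certificate: {W1, W2, W5, J2} is a vertex cover of size 4 (every listed pair touches it), so no matching can be larger.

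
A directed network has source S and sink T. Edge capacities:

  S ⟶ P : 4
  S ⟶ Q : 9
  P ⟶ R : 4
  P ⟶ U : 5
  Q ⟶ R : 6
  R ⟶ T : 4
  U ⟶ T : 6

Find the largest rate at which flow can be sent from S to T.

8

Augment S→P→R→T: bottleneck 4, flow now 4.
Augment S→Q→R→P→U→T: bottleneck 4, flow now 8. (uses reverse residual edge)
No augmenting path remains; maximum flow = 8.
In the residual graph, reachable from S: {S, Q, R}.
Min-cut edges: S→P (4), R→T (4); capacity 4 + 4 = 8.
This cut is saturated, so no flow can exceed 8.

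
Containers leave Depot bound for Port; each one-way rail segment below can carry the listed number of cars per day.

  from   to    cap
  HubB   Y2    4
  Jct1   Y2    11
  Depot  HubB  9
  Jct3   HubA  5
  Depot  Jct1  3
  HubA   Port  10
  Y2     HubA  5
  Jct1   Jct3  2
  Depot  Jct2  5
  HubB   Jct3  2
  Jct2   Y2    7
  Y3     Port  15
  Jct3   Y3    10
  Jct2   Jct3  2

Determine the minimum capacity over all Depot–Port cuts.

Augment Depot→HubB→Jct3→Y3→Port: bottleneck 2, flow now 2.
Augment Depot→HubB→Y2→HubA→Port: bottleneck 4, flow now 6.
Augment Depot→Jct1→Jct3→Y3→Port: bottleneck 2, flow now 8.
Augment Depot→Jct1→Y2→HubA→Port: bottleneck 1, flow now 9.
Augment Depot→Jct2→Jct3→Y3→Port: bottleneck 2, flow now 11.
No augmenting path remains; maximum flow = 11.
By max-flow min-cut, the minimum cut capacity equals the max flow.
In the residual graph, reachable from Depot: {Depot, HubB, Jct1, Jct2, Y2}.
Min-cut edges: HubB→Jct3 (2), Jct1→Jct3 (2), Jct2→Jct3 (2), Y2→HubA (5); capacity 2 + 2 + 2 + 5 = 11.

11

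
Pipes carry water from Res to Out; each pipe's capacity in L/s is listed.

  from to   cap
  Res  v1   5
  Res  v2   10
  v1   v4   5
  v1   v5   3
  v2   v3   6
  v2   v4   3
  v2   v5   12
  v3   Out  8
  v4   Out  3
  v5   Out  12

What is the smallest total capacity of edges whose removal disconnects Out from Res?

15

Augment Res→v1→v4→Out: bottleneck 3, flow now 3.
Augment Res→v1→v5→Out: bottleneck 2, flow now 5.
Augment Res→v2→v3→Out: bottleneck 6, flow now 11.
Augment Res→v2→v5→Out: bottleneck 4, flow now 15.
No augmenting path remains; maximum flow = 15.
By max-flow min-cut, the minimum cut capacity equals the max flow.
In the residual graph, reachable from Res: {Res}.
Min-cut edges: Res→v1 (5), Res→v2 (10); capacity 5 + 10 = 15.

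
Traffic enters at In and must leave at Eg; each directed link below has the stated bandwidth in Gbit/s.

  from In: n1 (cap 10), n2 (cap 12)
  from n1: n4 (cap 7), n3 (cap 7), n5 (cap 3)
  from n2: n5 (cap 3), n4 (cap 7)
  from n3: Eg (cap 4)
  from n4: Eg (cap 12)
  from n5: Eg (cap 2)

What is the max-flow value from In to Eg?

Augment In→n1→n3→Eg: bottleneck 4, flow now 4.
Augment In→n1→n4→Eg: bottleneck 6, flow now 10.
Augment In→n2→n4→Eg: bottleneck 6, flow now 16.
Augment In→n2→n5→Eg: bottleneck 2, flow now 18.
No augmenting path remains; maximum flow = 18.
In the residual graph, reachable from In: {In, n1, n2, n3, n4, n5}.
Min-cut edges: n3→Eg (4), n4→Eg (12), n5→Eg (2); capacity 4 + 12 + 2 = 18.
This cut is saturated, so no flow can exceed 18.

18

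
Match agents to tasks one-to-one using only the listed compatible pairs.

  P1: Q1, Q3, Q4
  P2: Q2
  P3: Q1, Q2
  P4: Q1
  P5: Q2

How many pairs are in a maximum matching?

3

Unit-capacity flow: source→left, listed edges, right→sink; max matching = max flow.
Augmenting path P1→Q1 (+1); matched 1.
Augmenting path P2→Q2 (+1); matched 2.
Augmenting path P3→Q1→P1→Q3 (+1); matched 3.
No augmenting path remains; maximum matching = 3.
König certificate: {P1, Q1, Q2} is a vertex cover of size 3 (every listed pair touches it), so no matching can be larger.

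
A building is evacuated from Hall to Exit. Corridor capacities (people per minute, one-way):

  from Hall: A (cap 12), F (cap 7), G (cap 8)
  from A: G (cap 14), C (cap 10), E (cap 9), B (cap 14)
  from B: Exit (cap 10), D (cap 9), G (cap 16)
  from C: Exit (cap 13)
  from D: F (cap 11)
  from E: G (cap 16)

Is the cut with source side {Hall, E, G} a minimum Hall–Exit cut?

Given cut capacity: 12 + 7 = 19.
Augment Hall→A→B→Exit: bottleneck 10, flow now 10.
Augment Hall→A→C→Exit: bottleneck 2, flow now 12.
No augmenting path remains; maximum flow = 12.
In the residual graph, reachable from Hall: {Hall, F, G}.
Min-cut edges: Hall→A (12); capacity 12 = 12.
Cut capacity 19 exceeds the max flow 12, so it is not minimum.

No — its capacity is 19, but the minimum cut has capacity 12.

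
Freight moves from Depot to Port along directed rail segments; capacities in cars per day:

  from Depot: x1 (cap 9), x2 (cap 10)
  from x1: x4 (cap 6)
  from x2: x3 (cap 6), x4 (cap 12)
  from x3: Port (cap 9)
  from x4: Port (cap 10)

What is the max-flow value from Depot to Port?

Augment Depot→x1→x4→Port: bottleneck 6, flow now 6.
Augment Depot→x2→x3→Port: bottleneck 6, flow now 12.
Augment Depot→x2→x4→Port: bottleneck 4, flow now 16.
No augmenting path remains; maximum flow = 16.
In the residual graph, reachable from Depot: {Depot, x1}.
Min-cut edges: Depot→x2 (10), x1→x4 (6); capacity 10 + 6 = 16.
This cut is saturated, so no flow can exceed 16.

16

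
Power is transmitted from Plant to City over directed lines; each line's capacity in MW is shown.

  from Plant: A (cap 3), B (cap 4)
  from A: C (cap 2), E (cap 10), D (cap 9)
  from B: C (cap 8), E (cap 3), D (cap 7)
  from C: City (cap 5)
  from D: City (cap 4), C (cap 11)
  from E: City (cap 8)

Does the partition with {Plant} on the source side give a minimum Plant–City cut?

Yes — it is a minimum cut (capacity 7).

Given cut capacity: 3 + 4 = 7.
Augment Plant→A→C→City: bottleneck 2, flow now 2.
Augment Plant→A→D→City: bottleneck 1, flow now 3.
Augment Plant→B→C→City: bottleneck 3, flow now 6.
Augment Plant→B→D→City: bottleneck 1, flow now 7.
No augmenting path remains; maximum flow = 7.
Cut capacity 7 equals the max flow, so it is a minimum cut.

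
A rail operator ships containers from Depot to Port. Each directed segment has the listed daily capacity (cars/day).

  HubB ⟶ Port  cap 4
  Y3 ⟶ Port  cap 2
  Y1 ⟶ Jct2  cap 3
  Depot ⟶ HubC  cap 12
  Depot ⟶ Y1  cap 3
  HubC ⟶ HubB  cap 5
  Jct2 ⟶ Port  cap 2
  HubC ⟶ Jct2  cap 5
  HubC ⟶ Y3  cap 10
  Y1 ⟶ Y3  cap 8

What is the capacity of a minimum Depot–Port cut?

8

Augment Depot→Y1→Jct2→Port: bottleneck 2, flow now 2.
Augment Depot→Y1→Y3→Port: bottleneck 1, flow now 3.
Augment Depot→HubC→HubB→Port: bottleneck 4, flow now 7.
Augment Depot→HubC→Y3→Port: bottleneck 1, flow now 8.
No augmenting path remains; maximum flow = 8.
By max-flow min-cut, the minimum cut capacity equals the max flow.
In the residual graph, reachable from Depot: {Depot, Y1, HubC, HubB, Jct2, Y3}.
Min-cut edges: HubB→Port (4), Jct2→Port (2), Y3→Port (2); capacity 4 + 2 + 2 = 8.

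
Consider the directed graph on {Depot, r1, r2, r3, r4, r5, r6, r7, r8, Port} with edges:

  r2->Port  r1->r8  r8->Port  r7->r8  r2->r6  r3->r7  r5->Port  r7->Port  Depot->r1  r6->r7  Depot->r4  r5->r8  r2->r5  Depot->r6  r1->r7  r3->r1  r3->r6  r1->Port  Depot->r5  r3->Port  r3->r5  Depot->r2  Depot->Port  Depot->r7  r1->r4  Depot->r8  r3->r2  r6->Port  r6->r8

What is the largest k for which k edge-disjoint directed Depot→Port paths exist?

7

Assign every edge capacity 1; by Menger, the answer equals the max flow.
Path Depot→Port (+1); total 1.
Path Depot→r1→Port (+1); total 2.
Path Depot→r2→Port (+1); total 3.
Path Depot→r5→Port (+1); total 4.
Path Depot→r6→Port (+1); total 5.
Path Depot→r7→Port (+1); total 6.
Path Depot→r8→Port (+1); total 7.
No residual Depot→Port path; max flow = 7.
Certifying cut of size 7: {Depot→Port, Depot→r1, Depot→r2, Depot→r5, Depot→r6, Depot→r7, Depot→r8}.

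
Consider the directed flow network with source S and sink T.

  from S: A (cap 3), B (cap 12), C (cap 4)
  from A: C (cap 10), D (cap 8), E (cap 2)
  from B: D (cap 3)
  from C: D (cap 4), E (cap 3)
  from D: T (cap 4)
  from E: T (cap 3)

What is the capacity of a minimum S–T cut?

Augment S→A→D→T: bottleneck 3, flow now 3.
Augment S→B→D→T: bottleneck 1, flow now 4.
Augment S→C→E→T: bottleneck 3, flow now 7.
No augmenting path remains; maximum flow = 7.
By max-flow min-cut, the minimum cut capacity equals the max flow.
In the residual graph, reachable from S: {S, A, B, C, D, E}.
Min-cut edges: D→T (4), E→T (3); capacity 4 + 3 = 7.

7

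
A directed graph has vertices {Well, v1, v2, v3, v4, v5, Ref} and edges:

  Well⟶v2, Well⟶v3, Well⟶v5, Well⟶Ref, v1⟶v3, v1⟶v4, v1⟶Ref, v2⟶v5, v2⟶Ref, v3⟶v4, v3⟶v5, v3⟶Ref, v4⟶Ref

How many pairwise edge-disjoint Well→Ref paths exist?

3

Assign every edge capacity 1; by Menger, the answer equals the max flow.
Path Well→Ref (+1); total 1.
Path Well→v2→Ref (+1); total 2.
Path Well→v3→Ref (+1); total 3.
No residual Well→Ref path; max flow = 3.
Certifying cut of size 3: {Well→Ref, Well→v2, Well→v3}.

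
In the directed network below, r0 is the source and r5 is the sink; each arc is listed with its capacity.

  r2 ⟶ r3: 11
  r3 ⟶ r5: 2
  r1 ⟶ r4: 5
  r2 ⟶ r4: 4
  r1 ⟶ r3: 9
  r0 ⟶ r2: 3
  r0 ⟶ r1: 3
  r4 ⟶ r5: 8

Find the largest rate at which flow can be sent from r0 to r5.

Augment r0→r1→r3→r5: bottleneck 2, flow now 2.
Augment r0→r1→r4→r5: bottleneck 1, flow now 3.
Augment r0→r2→r4→r5: bottleneck 3, flow now 6.
No augmenting path remains; maximum flow = 6.
In the residual graph, reachable from r0: {r0}.
Min-cut edges: r0→r1 (3), r0→r2 (3); capacity 3 + 3 = 6.
This cut is saturated, so no flow can exceed 6.

6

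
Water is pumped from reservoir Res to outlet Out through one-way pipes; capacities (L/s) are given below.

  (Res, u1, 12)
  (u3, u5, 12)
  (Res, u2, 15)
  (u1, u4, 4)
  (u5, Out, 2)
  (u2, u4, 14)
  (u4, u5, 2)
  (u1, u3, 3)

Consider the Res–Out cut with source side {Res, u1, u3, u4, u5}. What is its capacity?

17

Edges leaving {Res, u1, u3, u4, u5}: Res→u2 (15), u5→Out (2).
Cut capacity = 15 + 2 = 17.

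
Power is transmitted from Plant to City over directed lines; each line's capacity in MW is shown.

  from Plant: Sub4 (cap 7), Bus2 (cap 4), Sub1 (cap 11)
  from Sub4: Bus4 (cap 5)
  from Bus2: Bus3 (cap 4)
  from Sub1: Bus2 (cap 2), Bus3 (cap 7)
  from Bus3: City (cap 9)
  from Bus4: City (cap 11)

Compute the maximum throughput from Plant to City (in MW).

14

Augment Plant→Sub4→Bus4→City: bottleneck 5, flow now 5.
Augment Plant→Bus2→Bus3→City: bottleneck 4, flow now 9.
Augment Plant→Sub1→Bus3→City: bottleneck 5, flow now 14.
No augmenting path remains; maximum flow = 14.
In the residual graph, reachable from Plant: {Plant, Sub4, Bus2, Sub1, Bus3}.
Min-cut edges: Sub4→Bus4 (5), Bus3→City (9); capacity 5 + 9 = 14.
This cut is saturated, so no flow can exceed 14.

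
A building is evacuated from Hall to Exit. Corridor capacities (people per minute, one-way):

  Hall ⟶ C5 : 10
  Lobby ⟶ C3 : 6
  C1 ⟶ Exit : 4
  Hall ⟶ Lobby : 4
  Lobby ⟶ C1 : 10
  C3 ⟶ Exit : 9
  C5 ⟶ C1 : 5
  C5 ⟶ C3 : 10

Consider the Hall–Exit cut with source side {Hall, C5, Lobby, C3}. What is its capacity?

Edges leaving {Hall, C5, Lobby, C3}: C5→C1 (5), Lobby→C1 (10), C3→Exit (9).
Cut capacity = 5 + 10 + 9 = 24.

24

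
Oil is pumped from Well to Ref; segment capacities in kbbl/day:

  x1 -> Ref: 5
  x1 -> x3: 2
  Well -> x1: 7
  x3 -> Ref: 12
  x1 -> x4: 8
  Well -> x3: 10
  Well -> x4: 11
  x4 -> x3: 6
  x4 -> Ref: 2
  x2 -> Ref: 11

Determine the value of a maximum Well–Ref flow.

19

Augment Well→x1→Ref: bottleneck 5, flow now 5.
Augment Well→x3→Ref: bottleneck 10, flow now 15.
Augment Well→x4→Ref: bottleneck 2, flow now 17.
Augment Well→x1→x3→Ref: bottleneck 2, flow now 19.
No augmenting path remains; maximum flow = 19.
In the residual graph, reachable from Well: {Well, x1, x3, x4}.
Min-cut edges: x1→Ref (5), x3→Ref (12), x4→Ref (2); capacity 5 + 12 + 2 = 19.
This cut is saturated, so no flow can exceed 19.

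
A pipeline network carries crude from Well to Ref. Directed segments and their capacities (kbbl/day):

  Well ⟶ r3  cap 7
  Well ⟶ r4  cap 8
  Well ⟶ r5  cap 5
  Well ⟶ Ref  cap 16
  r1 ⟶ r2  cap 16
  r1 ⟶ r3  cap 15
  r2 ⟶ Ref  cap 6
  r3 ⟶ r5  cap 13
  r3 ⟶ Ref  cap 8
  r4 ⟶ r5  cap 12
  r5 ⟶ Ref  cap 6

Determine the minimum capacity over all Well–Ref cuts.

29

Augment Well→Ref: bottleneck 16, flow now 16.
Augment Well→r3→Ref: bottleneck 7, flow now 23.
Augment Well→r5→Ref: bottleneck 5, flow now 28.
Augment Well→r4→r5→Ref: bottleneck 1, flow now 29.
No augmenting path remains; maximum flow = 29.
By max-flow min-cut, the minimum cut capacity equals the max flow.
In the residual graph, reachable from Well: {Well, r4, r5}.
Min-cut edges: Well→r3 (7), Well→Ref (16), r5→Ref (6); capacity 7 + 16 + 6 = 29.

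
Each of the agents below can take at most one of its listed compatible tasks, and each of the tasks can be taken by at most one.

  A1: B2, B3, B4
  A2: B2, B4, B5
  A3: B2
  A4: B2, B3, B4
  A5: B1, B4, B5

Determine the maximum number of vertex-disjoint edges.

5

Unit-capacity flow: source→left, listed edges, right→sink; max matching = max flow.
Augmenting path A1→B2 (+1); matched 1.
Augmenting path A2→B4 (+1); matched 2.
Augmenting path A4→B3 (+1); matched 3.
Augmenting path A5→B1 (+1); matched 4.
Augmenting path A3→B2→A1→B4→A2→B5 (+1); matched 5.
No augmenting path remains; maximum matching = 5.
König certificate: {A1, A2, A3, A4, A5} is a vertex cover of size 5 (every listed pair touches it), so no matching can be larger.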